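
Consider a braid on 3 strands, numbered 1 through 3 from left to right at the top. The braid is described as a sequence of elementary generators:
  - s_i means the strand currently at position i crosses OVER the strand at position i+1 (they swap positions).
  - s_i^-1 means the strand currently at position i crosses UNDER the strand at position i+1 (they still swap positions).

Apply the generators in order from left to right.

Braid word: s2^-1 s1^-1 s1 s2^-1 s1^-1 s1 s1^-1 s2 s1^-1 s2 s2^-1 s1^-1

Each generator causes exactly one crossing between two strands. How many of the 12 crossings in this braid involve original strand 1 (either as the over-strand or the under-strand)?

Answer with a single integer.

Gen 1: crossing 2x3. Involves strand 1? no. Count so far: 0
Gen 2: crossing 1x3. Involves strand 1? yes. Count so far: 1
Gen 3: crossing 3x1. Involves strand 1? yes. Count so far: 2
Gen 4: crossing 3x2. Involves strand 1? no. Count so far: 2
Gen 5: crossing 1x2. Involves strand 1? yes. Count so far: 3
Gen 6: crossing 2x1. Involves strand 1? yes. Count so far: 4
Gen 7: crossing 1x2. Involves strand 1? yes. Count so far: 5
Gen 8: crossing 1x3. Involves strand 1? yes. Count so far: 6
Gen 9: crossing 2x3. Involves strand 1? no. Count so far: 6
Gen 10: crossing 2x1. Involves strand 1? yes. Count so far: 7
Gen 11: crossing 1x2. Involves strand 1? yes. Count so far: 8
Gen 12: crossing 3x2. Involves strand 1? no. Count so far: 8

Answer: 8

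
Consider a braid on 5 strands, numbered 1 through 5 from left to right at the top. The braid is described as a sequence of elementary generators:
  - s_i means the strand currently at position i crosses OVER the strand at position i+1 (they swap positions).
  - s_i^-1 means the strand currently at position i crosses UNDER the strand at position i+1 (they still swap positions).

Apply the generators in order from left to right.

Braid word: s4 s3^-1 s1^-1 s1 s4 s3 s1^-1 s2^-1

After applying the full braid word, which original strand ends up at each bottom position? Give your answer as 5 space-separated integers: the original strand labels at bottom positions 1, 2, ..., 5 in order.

Gen 1 (s4): strand 4 crosses over strand 5. Perm now: [1 2 3 5 4]
Gen 2 (s3^-1): strand 3 crosses under strand 5. Perm now: [1 2 5 3 4]
Gen 3 (s1^-1): strand 1 crosses under strand 2. Perm now: [2 1 5 3 4]
Gen 4 (s1): strand 2 crosses over strand 1. Perm now: [1 2 5 3 4]
Gen 5 (s4): strand 3 crosses over strand 4. Perm now: [1 2 5 4 3]
Gen 6 (s3): strand 5 crosses over strand 4. Perm now: [1 2 4 5 3]
Gen 7 (s1^-1): strand 1 crosses under strand 2. Perm now: [2 1 4 5 3]
Gen 8 (s2^-1): strand 1 crosses under strand 4. Perm now: [2 4 1 5 3]

Answer: 2 4 1 5 3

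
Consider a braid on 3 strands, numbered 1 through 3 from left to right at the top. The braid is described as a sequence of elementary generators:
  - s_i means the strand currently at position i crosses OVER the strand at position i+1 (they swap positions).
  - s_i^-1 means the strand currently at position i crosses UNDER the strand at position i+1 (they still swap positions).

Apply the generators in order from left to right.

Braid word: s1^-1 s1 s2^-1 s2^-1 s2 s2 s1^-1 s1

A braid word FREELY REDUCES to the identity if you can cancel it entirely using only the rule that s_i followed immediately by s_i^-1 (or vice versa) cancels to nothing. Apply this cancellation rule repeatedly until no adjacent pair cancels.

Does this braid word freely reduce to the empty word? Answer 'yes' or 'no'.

Gen 1 (s1^-1): push. Stack: [s1^-1]
Gen 2 (s1): cancels prior s1^-1. Stack: []
Gen 3 (s2^-1): push. Stack: [s2^-1]
Gen 4 (s2^-1): push. Stack: [s2^-1 s2^-1]
Gen 5 (s2): cancels prior s2^-1. Stack: [s2^-1]
Gen 6 (s2): cancels prior s2^-1. Stack: []
Gen 7 (s1^-1): push. Stack: [s1^-1]
Gen 8 (s1): cancels prior s1^-1. Stack: []
Reduced word: (empty)

Answer: yes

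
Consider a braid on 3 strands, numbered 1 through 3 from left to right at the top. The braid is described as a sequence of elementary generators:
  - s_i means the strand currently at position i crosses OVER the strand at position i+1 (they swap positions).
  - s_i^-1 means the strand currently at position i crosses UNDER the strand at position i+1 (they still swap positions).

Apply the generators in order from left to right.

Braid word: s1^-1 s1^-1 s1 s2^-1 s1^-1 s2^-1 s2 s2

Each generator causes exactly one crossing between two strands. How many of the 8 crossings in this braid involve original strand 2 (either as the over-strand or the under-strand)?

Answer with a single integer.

Answer: 7

Derivation:
Gen 1: crossing 1x2. Involves strand 2? yes. Count so far: 1
Gen 2: crossing 2x1. Involves strand 2? yes. Count so far: 2
Gen 3: crossing 1x2. Involves strand 2? yes. Count so far: 3
Gen 4: crossing 1x3. Involves strand 2? no. Count so far: 3
Gen 5: crossing 2x3. Involves strand 2? yes. Count so far: 4
Gen 6: crossing 2x1. Involves strand 2? yes. Count so far: 5
Gen 7: crossing 1x2. Involves strand 2? yes. Count so far: 6
Gen 8: crossing 2x1. Involves strand 2? yes. Count so far: 7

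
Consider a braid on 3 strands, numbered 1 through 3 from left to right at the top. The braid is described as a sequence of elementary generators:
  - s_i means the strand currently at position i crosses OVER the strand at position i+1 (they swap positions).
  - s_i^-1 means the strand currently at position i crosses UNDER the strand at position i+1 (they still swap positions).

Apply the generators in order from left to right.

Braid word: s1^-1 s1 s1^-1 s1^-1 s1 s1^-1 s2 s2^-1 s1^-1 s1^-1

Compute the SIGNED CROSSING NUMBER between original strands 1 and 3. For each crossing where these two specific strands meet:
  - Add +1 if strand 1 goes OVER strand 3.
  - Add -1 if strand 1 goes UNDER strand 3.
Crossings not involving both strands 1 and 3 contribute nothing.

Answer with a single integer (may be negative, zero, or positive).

Answer: 0

Derivation:
Gen 1: crossing 1x2. Both 1&3? no. Sum: 0
Gen 2: crossing 2x1. Both 1&3? no. Sum: 0
Gen 3: crossing 1x2. Both 1&3? no. Sum: 0
Gen 4: crossing 2x1. Both 1&3? no. Sum: 0
Gen 5: crossing 1x2. Both 1&3? no. Sum: 0
Gen 6: crossing 2x1. Both 1&3? no. Sum: 0
Gen 7: crossing 2x3. Both 1&3? no. Sum: 0
Gen 8: crossing 3x2. Both 1&3? no. Sum: 0
Gen 9: crossing 1x2. Both 1&3? no. Sum: 0
Gen 10: crossing 2x1. Both 1&3? no. Sum: 0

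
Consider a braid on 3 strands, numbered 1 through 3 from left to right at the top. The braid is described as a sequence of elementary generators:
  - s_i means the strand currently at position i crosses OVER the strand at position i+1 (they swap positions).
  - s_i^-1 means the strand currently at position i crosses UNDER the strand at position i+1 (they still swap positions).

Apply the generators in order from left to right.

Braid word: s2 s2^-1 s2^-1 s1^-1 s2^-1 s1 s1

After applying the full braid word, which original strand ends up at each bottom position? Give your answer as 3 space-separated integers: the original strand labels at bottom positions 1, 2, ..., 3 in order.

Gen 1 (s2): strand 2 crosses over strand 3. Perm now: [1 3 2]
Gen 2 (s2^-1): strand 3 crosses under strand 2. Perm now: [1 2 3]
Gen 3 (s2^-1): strand 2 crosses under strand 3. Perm now: [1 3 2]
Gen 4 (s1^-1): strand 1 crosses under strand 3. Perm now: [3 1 2]
Gen 5 (s2^-1): strand 1 crosses under strand 2. Perm now: [3 2 1]
Gen 6 (s1): strand 3 crosses over strand 2. Perm now: [2 3 1]
Gen 7 (s1): strand 2 crosses over strand 3. Perm now: [3 2 1]

Answer: 3 2 1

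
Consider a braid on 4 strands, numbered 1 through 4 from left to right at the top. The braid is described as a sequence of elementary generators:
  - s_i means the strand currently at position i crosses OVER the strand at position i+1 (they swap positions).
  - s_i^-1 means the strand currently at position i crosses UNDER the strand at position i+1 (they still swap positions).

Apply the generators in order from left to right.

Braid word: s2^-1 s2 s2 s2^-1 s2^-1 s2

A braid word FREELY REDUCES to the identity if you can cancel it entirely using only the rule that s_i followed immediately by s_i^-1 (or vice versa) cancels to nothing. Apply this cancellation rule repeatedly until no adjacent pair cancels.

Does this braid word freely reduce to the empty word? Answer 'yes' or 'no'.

Gen 1 (s2^-1): push. Stack: [s2^-1]
Gen 2 (s2): cancels prior s2^-1. Stack: []
Gen 3 (s2): push. Stack: [s2]
Gen 4 (s2^-1): cancels prior s2. Stack: []
Gen 5 (s2^-1): push. Stack: [s2^-1]
Gen 6 (s2): cancels prior s2^-1. Stack: []
Reduced word: (empty)

Answer: yes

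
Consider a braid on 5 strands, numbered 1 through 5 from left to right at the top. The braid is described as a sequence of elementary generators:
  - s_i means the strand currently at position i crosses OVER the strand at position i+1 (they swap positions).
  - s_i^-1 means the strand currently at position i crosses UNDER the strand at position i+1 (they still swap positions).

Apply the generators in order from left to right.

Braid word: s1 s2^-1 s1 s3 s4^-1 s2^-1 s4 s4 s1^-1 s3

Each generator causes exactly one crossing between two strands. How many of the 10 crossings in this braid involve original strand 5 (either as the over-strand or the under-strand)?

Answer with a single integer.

Gen 1: crossing 1x2. Involves strand 5? no. Count so far: 0
Gen 2: crossing 1x3. Involves strand 5? no. Count so far: 0
Gen 3: crossing 2x3. Involves strand 5? no. Count so far: 0
Gen 4: crossing 1x4. Involves strand 5? no. Count so far: 0
Gen 5: crossing 1x5. Involves strand 5? yes. Count so far: 1
Gen 6: crossing 2x4. Involves strand 5? no. Count so far: 1
Gen 7: crossing 5x1. Involves strand 5? yes. Count so far: 2
Gen 8: crossing 1x5. Involves strand 5? yes. Count so far: 3
Gen 9: crossing 3x4. Involves strand 5? no. Count so far: 3
Gen 10: crossing 2x5. Involves strand 5? yes. Count so far: 4

Answer: 4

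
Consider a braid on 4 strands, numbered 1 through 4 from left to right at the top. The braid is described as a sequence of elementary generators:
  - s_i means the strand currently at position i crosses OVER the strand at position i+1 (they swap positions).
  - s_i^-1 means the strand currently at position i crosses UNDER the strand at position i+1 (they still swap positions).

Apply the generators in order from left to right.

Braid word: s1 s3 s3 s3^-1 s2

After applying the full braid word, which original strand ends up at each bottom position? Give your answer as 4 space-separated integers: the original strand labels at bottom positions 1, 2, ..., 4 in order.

Answer: 2 4 1 3

Derivation:
Gen 1 (s1): strand 1 crosses over strand 2. Perm now: [2 1 3 4]
Gen 2 (s3): strand 3 crosses over strand 4. Perm now: [2 1 4 3]
Gen 3 (s3): strand 4 crosses over strand 3. Perm now: [2 1 3 4]
Gen 4 (s3^-1): strand 3 crosses under strand 4. Perm now: [2 1 4 3]
Gen 5 (s2): strand 1 crosses over strand 4. Perm now: [2 4 1 3]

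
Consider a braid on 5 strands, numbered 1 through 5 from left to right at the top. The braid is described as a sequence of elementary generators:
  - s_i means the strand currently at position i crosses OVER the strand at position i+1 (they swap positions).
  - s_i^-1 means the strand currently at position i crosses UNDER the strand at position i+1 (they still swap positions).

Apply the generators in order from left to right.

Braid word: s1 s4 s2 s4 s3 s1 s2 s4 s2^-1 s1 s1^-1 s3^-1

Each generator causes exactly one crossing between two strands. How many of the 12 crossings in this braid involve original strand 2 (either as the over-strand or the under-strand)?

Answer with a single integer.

Gen 1: crossing 1x2. Involves strand 2? yes. Count so far: 1
Gen 2: crossing 4x5. Involves strand 2? no. Count so far: 1
Gen 3: crossing 1x3. Involves strand 2? no. Count so far: 1
Gen 4: crossing 5x4. Involves strand 2? no. Count so far: 1
Gen 5: crossing 1x4. Involves strand 2? no. Count so far: 1
Gen 6: crossing 2x3. Involves strand 2? yes. Count so far: 2
Gen 7: crossing 2x4. Involves strand 2? yes. Count so far: 3
Gen 8: crossing 1x5. Involves strand 2? no. Count so far: 3
Gen 9: crossing 4x2. Involves strand 2? yes. Count so far: 4
Gen 10: crossing 3x2. Involves strand 2? yes. Count so far: 5
Gen 11: crossing 2x3. Involves strand 2? yes. Count so far: 6
Gen 12: crossing 4x5. Involves strand 2? no. Count so far: 6

Answer: 6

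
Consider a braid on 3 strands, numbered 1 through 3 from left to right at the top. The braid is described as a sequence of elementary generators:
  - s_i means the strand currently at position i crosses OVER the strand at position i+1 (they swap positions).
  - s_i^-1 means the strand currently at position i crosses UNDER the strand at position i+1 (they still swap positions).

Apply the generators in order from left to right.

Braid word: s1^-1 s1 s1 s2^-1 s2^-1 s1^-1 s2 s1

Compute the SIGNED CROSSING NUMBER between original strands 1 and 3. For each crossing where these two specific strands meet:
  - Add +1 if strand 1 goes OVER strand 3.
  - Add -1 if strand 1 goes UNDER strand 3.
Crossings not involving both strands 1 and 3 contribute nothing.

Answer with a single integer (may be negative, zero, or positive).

Gen 1: crossing 1x2. Both 1&3? no. Sum: 0
Gen 2: crossing 2x1. Both 1&3? no. Sum: 0
Gen 3: crossing 1x2. Both 1&3? no. Sum: 0
Gen 4: 1 under 3. Both 1&3? yes. Contrib: -1. Sum: -1
Gen 5: 3 under 1. Both 1&3? yes. Contrib: +1. Sum: 0
Gen 6: crossing 2x1. Both 1&3? no. Sum: 0
Gen 7: crossing 2x3. Both 1&3? no. Sum: 0
Gen 8: 1 over 3. Both 1&3? yes. Contrib: +1. Sum: 1

Answer: 1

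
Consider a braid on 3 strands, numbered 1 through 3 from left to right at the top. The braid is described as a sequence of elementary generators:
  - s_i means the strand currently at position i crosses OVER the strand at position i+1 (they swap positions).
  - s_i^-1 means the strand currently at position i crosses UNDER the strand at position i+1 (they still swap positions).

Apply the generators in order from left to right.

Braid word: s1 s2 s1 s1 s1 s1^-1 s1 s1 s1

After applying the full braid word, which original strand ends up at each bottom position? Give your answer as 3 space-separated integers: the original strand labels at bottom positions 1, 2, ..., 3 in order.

Answer: 3 2 1

Derivation:
Gen 1 (s1): strand 1 crosses over strand 2. Perm now: [2 1 3]
Gen 2 (s2): strand 1 crosses over strand 3. Perm now: [2 3 1]
Gen 3 (s1): strand 2 crosses over strand 3. Perm now: [3 2 1]
Gen 4 (s1): strand 3 crosses over strand 2. Perm now: [2 3 1]
Gen 5 (s1): strand 2 crosses over strand 3. Perm now: [3 2 1]
Gen 6 (s1^-1): strand 3 crosses under strand 2. Perm now: [2 3 1]
Gen 7 (s1): strand 2 crosses over strand 3. Perm now: [3 2 1]
Gen 8 (s1): strand 3 crosses over strand 2. Perm now: [2 3 1]
Gen 9 (s1): strand 2 crosses over strand 3. Perm now: [3 2 1]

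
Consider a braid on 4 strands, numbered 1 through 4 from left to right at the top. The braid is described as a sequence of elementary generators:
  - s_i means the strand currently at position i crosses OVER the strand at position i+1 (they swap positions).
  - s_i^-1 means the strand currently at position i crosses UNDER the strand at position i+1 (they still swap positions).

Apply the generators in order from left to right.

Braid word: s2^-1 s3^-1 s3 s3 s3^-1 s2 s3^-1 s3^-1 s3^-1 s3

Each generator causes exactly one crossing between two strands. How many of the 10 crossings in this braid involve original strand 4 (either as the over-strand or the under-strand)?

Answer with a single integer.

Gen 1: crossing 2x3. Involves strand 4? no. Count so far: 0
Gen 2: crossing 2x4. Involves strand 4? yes. Count so far: 1
Gen 3: crossing 4x2. Involves strand 4? yes. Count so far: 2
Gen 4: crossing 2x4. Involves strand 4? yes. Count so far: 3
Gen 5: crossing 4x2. Involves strand 4? yes. Count so far: 4
Gen 6: crossing 3x2. Involves strand 4? no. Count so far: 4
Gen 7: crossing 3x4. Involves strand 4? yes. Count so far: 5
Gen 8: crossing 4x3. Involves strand 4? yes. Count so far: 6
Gen 9: crossing 3x4. Involves strand 4? yes. Count so far: 7
Gen 10: crossing 4x3. Involves strand 4? yes. Count so far: 8

Answer: 8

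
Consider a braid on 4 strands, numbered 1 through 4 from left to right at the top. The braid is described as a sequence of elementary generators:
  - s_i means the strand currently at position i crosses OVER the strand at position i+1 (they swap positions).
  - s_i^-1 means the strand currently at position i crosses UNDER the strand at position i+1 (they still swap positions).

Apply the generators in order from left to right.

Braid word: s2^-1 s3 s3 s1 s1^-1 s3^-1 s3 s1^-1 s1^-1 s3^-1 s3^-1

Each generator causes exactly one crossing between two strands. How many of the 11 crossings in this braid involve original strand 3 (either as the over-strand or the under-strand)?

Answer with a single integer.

Answer: 5

Derivation:
Gen 1: crossing 2x3. Involves strand 3? yes. Count so far: 1
Gen 2: crossing 2x4. Involves strand 3? no. Count so far: 1
Gen 3: crossing 4x2. Involves strand 3? no. Count so far: 1
Gen 4: crossing 1x3. Involves strand 3? yes. Count so far: 2
Gen 5: crossing 3x1. Involves strand 3? yes. Count so far: 3
Gen 6: crossing 2x4. Involves strand 3? no. Count so far: 3
Gen 7: crossing 4x2. Involves strand 3? no. Count so far: 3
Gen 8: crossing 1x3. Involves strand 3? yes. Count so far: 4
Gen 9: crossing 3x1. Involves strand 3? yes. Count so far: 5
Gen 10: crossing 2x4. Involves strand 3? no. Count so far: 5
Gen 11: crossing 4x2. Involves strand 3? no. Count so far: 5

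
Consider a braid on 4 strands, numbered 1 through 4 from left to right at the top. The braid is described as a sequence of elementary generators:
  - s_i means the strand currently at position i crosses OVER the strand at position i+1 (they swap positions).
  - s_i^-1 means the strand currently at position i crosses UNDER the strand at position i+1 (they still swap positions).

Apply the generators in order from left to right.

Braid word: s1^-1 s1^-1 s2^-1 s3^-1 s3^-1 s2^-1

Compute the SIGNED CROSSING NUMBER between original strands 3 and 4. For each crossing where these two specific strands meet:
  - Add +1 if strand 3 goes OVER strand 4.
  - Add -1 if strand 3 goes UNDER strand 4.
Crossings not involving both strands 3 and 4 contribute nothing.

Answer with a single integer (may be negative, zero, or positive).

Answer: 0

Derivation:
Gen 1: crossing 1x2. Both 3&4? no. Sum: 0
Gen 2: crossing 2x1. Both 3&4? no. Sum: 0
Gen 3: crossing 2x3. Both 3&4? no. Sum: 0
Gen 4: crossing 2x4. Both 3&4? no. Sum: 0
Gen 5: crossing 4x2. Both 3&4? no. Sum: 0
Gen 6: crossing 3x2. Both 3&4? no. Sum: 0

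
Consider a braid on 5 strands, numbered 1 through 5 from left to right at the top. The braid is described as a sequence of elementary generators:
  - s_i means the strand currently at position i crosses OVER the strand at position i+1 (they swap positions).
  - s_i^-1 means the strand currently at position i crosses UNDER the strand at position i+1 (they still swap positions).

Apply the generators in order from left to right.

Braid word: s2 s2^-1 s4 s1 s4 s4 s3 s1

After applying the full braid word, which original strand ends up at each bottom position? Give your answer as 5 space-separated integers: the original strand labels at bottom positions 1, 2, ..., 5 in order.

Gen 1 (s2): strand 2 crosses over strand 3. Perm now: [1 3 2 4 5]
Gen 2 (s2^-1): strand 3 crosses under strand 2. Perm now: [1 2 3 4 5]
Gen 3 (s4): strand 4 crosses over strand 5. Perm now: [1 2 3 5 4]
Gen 4 (s1): strand 1 crosses over strand 2. Perm now: [2 1 3 5 4]
Gen 5 (s4): strand 5 crosses over strand 4. Perm now: [2 1 3 4 5]
Gen 6 (s4): strand 4 crosses over strand 5. Perm now: [2 1 3 5 4]
Gen 7 (s3): strand 3 crosses over strand 5. Perm now: [2 1 5 3 4]
Gen 8 (s1): strand 2 crosses over strand 1. Perm now: [1 2 5 3 4]

Answer: 1 2 5 3 4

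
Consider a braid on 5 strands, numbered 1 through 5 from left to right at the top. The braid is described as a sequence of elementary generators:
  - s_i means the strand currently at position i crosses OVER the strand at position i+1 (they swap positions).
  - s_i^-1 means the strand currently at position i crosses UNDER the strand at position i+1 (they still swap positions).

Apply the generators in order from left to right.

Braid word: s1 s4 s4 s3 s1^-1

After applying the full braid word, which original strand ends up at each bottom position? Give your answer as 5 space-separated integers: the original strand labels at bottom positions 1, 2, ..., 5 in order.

Gen 1 (s1): strand 1 crosses over strand 2. Perm now: [2 1 3 4 5]
Gen 2 (s4): strand 4 crosses over strand 5. Perm now: [2 1 3 5 4]
Gen 3 (s4): strand 5 crosses over strand 4. Perm now: [2 1 3 4 5]
Gen 4 (s3): strand 3 crosses over strand 4. Perm now: [2 1 4 3 5]
Gen 5 (s1^-1): strand 2 crosses under strand 1. Perm now: [1 2 4 3 5]

Answer: 1 2 4 3 5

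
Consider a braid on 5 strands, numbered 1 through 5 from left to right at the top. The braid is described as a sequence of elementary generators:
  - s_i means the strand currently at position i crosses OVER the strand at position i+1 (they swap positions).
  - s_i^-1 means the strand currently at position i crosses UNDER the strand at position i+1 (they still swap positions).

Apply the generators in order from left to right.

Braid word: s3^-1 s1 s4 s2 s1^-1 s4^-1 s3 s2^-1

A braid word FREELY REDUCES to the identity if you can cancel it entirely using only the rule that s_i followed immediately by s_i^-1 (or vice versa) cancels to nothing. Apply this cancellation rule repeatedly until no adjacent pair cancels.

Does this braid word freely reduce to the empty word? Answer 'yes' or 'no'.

Gen 1 (s3^-1): push. Stack: [s3^-1]
Gen 2 (s1): push. Stack: [s3^-1 s1]
Gen 3 (s4): push. Stack: [s3^-1 s1 s4]
Gen 4 (s2): push. Stack: [s3^-1 s1 s4 s2]
Gen 5 (s1^-1): push. Stack: [s3^-1 s1 s4 s2 s1^-1]
Gen 6 (s4^-1): push. Stack: [s3^-1 s1 s4 s2 s1^-1 s4^-1]
Gen 7 (s3): push. Stack: [s3^-1 s1 s4 s2 s1^-1 s4^-1 s3]
Gen 8 (s2^-1): push. Stack: [s3^-1 s1 s4 s2 s1^-1 s4^-1 s3 s2^-1]
Reduced word: s3^-1 s1 s4 s2 s1^-1 s4^-1 s3 s2^-1

Answer: no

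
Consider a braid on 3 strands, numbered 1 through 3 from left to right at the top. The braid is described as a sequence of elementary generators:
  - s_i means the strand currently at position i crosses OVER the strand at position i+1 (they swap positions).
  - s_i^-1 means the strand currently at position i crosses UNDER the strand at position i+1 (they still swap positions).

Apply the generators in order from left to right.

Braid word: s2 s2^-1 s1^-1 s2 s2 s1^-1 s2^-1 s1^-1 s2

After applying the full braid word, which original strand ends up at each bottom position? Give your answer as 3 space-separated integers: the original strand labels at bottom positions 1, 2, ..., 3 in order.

Gen 1 (s2): strand 2 crosses over strand 3. Perm now: [1 3 2]
Gen 2 (s2^-1): strand 3 crosses under strand 2. Perm now: [1 2 3]
Gen 3 (s1^-1): strand 1 crosses under strand 2. Perm now: [2 1 3]
Gen 4 (s2): strand 1 crosses over strand 3. Perm now: [2 3 1]
Gen 5 (s2): strand 3 crosses over strand 1. Perm now: [2 1 3]
Gen 6 (s1^-1): strand 2 crosses under strand 1. Perm now: [1 2 3]
Gen 7 (s2^-1): strand 2 crosses under strand 3. Perm now: [1 3 2]
Gen 8 (s1^-1): strand 1 crosses under strand 3. Perm now: [3 1 2]
Gen 9 (s2): strand 1 crosses over strand 2. Perm now: [3 2 1]

Answer: 3 2 1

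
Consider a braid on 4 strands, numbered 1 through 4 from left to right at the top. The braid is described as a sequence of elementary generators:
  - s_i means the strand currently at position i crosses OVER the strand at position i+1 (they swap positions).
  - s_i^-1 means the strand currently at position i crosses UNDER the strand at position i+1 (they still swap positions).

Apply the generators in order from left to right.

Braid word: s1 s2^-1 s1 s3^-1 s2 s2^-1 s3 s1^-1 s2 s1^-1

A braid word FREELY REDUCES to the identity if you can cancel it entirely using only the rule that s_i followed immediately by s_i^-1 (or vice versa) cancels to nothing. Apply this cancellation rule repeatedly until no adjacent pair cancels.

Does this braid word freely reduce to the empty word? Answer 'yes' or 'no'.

Answer: yes

Derivation:
Gen 1 (s1): push. Stack: [s1]
Gen 2 (s2^-1): push. Stack: [s1 s2^-1]
Gen 3 (s1): push. Stack: [s1 s2^-1 s1]
Gen 4 (s3^-1): push. Stack: [s1 s2^-1 s1 s3^-1]
Gen 5 (s2): push. Stack: [s1 s2^-1 s1 s3^-1 s2]
Gen 6 (s2^-1): cancels prior s2. Stack: [s1 s2^-1 s1 s3^-1]
Gen 7 (s3): cancels prior s3^-1. Stack: [s1 s2^-1 s1]
Gen 8 (s1^-1): cancels prior s1. Stack: [s1 s2^-1]
Gen 9 (s2): cancels prior s2^-1. Stack: [s1]
Gen 10 (s1^-1): cancels prior s1. Stack: []
Reduced word: (empty)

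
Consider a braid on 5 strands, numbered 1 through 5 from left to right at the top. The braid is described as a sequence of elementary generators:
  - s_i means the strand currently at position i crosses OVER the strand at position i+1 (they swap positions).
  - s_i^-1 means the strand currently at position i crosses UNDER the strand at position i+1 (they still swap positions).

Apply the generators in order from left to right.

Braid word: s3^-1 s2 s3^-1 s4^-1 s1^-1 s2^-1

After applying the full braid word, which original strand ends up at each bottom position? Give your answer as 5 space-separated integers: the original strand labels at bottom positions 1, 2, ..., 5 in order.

Answer: 4 3 1 5 2

Derivation:
Gen 1 (s3^-1): strand 3 crosses under strand 4. Perm now: [1 2 4 3 5]
Gen 2 (s2): strand 2 crosses over strand 4. Perm now: [1 4 2 3 5]
Gen 3 (s3^-1): strand 2 crosses under strand 3. Perm now: [1 4 3 2 5]
Gen 4 (s4^-1): strand 2 crosses under strand 5. Perm now: [1 4 3 5 2]
Gen 5 (s1^-1): strand 1 crosses under strand 4. Perm now: [4 1 3 5 2]
Gen 6 (s2^-1): strand 1 crosses under strand 3. Perm now: [4 3 1 5 2]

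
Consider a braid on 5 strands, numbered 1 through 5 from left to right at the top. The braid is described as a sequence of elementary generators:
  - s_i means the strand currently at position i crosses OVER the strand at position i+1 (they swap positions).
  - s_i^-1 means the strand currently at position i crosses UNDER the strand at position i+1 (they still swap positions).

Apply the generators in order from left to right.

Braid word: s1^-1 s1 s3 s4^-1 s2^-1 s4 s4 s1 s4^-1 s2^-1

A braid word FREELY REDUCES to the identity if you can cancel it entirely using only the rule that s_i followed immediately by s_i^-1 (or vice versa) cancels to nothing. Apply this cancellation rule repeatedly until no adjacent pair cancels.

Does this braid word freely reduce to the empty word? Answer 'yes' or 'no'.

Answer: no

Derivation:
Gen 1 (s1^-1): push. Stack: [s1^-1]
Gen 2 (s1): cancels prior s1^-1. Stack: []
Gen 3 (s3): push. Stack: [s3]
Gen 4 (s4^-1): push. Stack: [s3 s4^-1]
Gen 5 (s2^-1): push. Stack: [s3 s4^-1 s2^-1]
Gen 6 (s4): push. Stack: [s3 s4^-1 s2^-1 s4]
Gen 7 (s4): push. Stack: [s3 s4^-1 s2^-1 s4 s4]
Gen 8 (s1): push. Stack: [s3 s4^-1 s2^-1 s4 s4 s1]
Gen 9 (s4^-1): push. Stack: [s3 s4^-1 s2^-1 s4 s4 s1 s4^-1]
Gen 10 (s2^-1): push. Stack: [s3 s4^-1 s2^-1 s4 s4 s1 s4^-1 s2^-1]
Reduced word: s3 s4^-1 s2^-1 s4 s4 s1 s4^-1 s2^-1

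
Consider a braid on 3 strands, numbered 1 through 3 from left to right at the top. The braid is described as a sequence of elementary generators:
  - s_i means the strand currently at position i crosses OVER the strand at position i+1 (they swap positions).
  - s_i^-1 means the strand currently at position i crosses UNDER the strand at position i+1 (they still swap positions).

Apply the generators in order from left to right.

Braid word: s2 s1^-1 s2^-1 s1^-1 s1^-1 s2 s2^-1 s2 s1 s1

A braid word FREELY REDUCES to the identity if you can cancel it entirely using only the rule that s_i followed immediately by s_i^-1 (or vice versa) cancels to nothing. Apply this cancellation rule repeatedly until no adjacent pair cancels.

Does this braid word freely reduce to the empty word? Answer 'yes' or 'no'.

Answer: no

Derivation:
Gen 1 (s2): push. Stack: [s2]
Gen 2 (s1^-1): push. Stack: [s2 s1^-1]
Gen 3 (s2^-1): push. Stack: [s2 s1^-1 s2^-1]
Gen 4 (s1^-1): push. Stack: [s2 s1^-1 s2^-1 s1^-1]
Gen 5 (s1^-1): push. Stack: [s2 s1^-1 s2^-1 s1^-1 s1^-1]
Gen 6 (s2): push. Stack: [s2 s1^-1 s2^-1 s1^-1 s1^-1 s2]
Gen 7 (s2^-1): cancels prior s2. Stack: [s2 s1^-1 s2^-1 s1^-1 s1^-1]
Gen 8 (s2): push. Stack: [s2 s1^-1 s2^-1 s1^-1 s1^-1 s2]
Gen 9 (s1): push. Stack: [s2 s1^-1 s2^-1 s1^-1 s1^-1 s2 s1]
Gen 10 (s1): push. Stack: [s2 s1^-1 s2^-1 s1^-1 s1^-1 s2 s1 s1]
Reduced word: s2 s1^-1 s2^-1 s1^-1 s1^-1 s2 s1 s1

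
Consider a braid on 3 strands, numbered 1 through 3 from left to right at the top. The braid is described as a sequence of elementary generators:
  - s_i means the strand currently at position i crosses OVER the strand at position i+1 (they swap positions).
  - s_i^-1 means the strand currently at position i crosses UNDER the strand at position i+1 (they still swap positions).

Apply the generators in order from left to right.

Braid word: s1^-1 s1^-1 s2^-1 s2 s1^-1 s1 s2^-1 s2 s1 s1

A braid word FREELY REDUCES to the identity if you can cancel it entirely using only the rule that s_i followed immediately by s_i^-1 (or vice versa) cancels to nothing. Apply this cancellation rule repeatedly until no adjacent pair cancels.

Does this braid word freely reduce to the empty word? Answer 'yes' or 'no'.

Answer: yes

Derivation:
Gen 1 (s1^-1): push. Stack: [s1^-1]
Gen 2 (s1^-1): push. Stack: [s1^-1 s1^-1]
Gen 3 (s2^-1): push. Stack: [s1^-1 s1^-1 s2^-1]
Gen 4 (s2): cancels prior s2^-1. Stack: [s1^-1 s1^-1]
Gen 5 (s1^-1): push. Stack: [s1^-1 s1^-1 s1^-1]
Gen 6 (s1): cancels prior s1^-1. Stack: [s1^-1 s1^-1]
Gen 7 (s2^-1): push. Stack: [s1^-1 s1^-1 s2^-1]
Gen 8 (s2): cancels prior s2^-1. Stack: [s1^-1 s1^-1]
Gen 9 (s1): cancels prior s1^-1. Stack: [s1^-1]
Gen 10 (s1): cancels prior s1^-1. Stack: []
Reduced word: (empty)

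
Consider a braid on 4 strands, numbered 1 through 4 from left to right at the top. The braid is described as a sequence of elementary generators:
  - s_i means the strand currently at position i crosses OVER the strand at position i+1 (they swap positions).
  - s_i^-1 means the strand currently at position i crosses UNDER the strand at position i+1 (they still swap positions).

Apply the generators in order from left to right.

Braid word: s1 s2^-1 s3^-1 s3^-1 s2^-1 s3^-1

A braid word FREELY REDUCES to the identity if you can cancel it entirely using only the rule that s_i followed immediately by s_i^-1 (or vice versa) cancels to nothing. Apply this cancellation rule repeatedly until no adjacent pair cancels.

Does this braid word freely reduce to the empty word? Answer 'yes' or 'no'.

Gen 1 (s1): push. Stack: [s1]
Gen 2 (s2^-1): push. Stack: [s1 s2^-1]
Gen 3 (s3^-1): push. Stack: [s1 s2^-1 s3^-1]
Gen 4 (s3^-1): push. Stack: [s1 s2^-1 s3^-1 s3^-1]
Gen 5 (s2^-1): push. Stack: [s1 s2^-1 s3^-1 s3^-1 s2^-1]
Gen 6 (s3^-1): push. Stack: [s1 s2^-1 s3^-1 s3^-1 s2^-1 s3^-1]
Reduced word: s1 s2^-1 s3^-1 s3^-1 s2^-1 s3^-1

Answer: no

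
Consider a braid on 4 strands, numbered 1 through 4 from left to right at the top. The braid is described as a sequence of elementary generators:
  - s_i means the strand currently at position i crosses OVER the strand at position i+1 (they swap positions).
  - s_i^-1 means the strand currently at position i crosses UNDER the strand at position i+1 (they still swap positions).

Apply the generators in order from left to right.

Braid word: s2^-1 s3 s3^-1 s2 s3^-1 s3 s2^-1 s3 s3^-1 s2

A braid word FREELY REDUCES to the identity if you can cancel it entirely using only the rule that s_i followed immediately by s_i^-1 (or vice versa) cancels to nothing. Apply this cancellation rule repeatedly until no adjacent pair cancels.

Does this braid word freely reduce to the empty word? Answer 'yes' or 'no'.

Gen 1 (s2^-1): push. Stack: [s2^-1]
Gen 2 (s3): push. Stack: [s2^-1 s3]
Gen 3 (s3^-1): cancels prior s3. Stack: [s2^-1]
Gen 4 (s2): cancels prior s2^-1. Stack: []
Gen 5 (s3^-1): push. Stack: [s3^-1]
Gen 6 (s3): cancels prior s3^-1. Stack: []
Gen 7 (s2^-1): push. Stack: [s2^-1]
Gen 8 (s3): push. Stack: [s2^-1 s3]
Gen 9 (s3^-1): cancels prior s3. Stack: [s2^-1]
Gen 10 (s2): cancels prior s2^-1. Stack: []
Reduced word: (empty)

Answer: yes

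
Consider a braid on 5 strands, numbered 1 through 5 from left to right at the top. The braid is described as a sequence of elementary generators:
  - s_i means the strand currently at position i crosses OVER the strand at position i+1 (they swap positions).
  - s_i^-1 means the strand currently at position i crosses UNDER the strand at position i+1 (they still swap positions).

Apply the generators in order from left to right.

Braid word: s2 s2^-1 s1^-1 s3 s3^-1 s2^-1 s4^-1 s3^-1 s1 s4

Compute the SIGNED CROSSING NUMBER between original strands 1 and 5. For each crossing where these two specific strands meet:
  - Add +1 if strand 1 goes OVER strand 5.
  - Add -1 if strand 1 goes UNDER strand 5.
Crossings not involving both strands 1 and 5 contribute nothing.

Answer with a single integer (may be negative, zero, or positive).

Gen 1: crossing 2x3. Both 1&5? no. Sum: 0
Gen 2: crossing 3x2. Both 1&5? no. Sum: 0
Gen 3: crossing 1x2. Both 1&5? no. Sum: 0
Gen 4: crossing 3x4. Both 1&5? no. Sum: 0
Gen 5: crossing 4x3. Both 1&5? no. Sum: 0
Gen 6: crossing 1x3. Both 1&5? no. Sum: 0
Gen 7: crossing 4x5. Both 1&5? no. Sum: 0
Gen 8: 1 under 5. Both 1&5? yes. Contrib: -1. Sum: -1
Gen 9: crossing 2x3. Both 1&5? no. Sum: -1
Gen 10: crossing 1x4. Both 1&5? no. Sum: -1

Answer: -1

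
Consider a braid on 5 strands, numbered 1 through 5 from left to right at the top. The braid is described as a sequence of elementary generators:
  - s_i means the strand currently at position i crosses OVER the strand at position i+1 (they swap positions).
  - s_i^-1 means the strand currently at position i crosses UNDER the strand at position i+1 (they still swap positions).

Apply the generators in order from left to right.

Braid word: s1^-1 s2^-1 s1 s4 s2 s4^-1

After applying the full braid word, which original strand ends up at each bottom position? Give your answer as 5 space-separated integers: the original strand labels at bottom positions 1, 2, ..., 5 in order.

Gen 1 (s1^-1): strand 1 crosses under strand 2. Perm now: [2 1 3 4 5]
Gen 2 (s2^-1): strand 1 crosses under strand 3. Perm now: [2 3 1 4 5]
Gen 3 (s1): strand 2 crosses over strand 3. Perm now: [3 2 1 4 5]
Gen 4 (s4): strand 4 crosses over strand 5. Perm now: [3 2 1 5 4]
Gen 5 (s2): strand 2 crosses over strand 1. Perm now: [3 1 2 5 4]
Gen 6 (s4^-1): strand 5 crosses under strand 4. Perm now: [3 1 2 4 5]

Answer: 3 1 2 4 5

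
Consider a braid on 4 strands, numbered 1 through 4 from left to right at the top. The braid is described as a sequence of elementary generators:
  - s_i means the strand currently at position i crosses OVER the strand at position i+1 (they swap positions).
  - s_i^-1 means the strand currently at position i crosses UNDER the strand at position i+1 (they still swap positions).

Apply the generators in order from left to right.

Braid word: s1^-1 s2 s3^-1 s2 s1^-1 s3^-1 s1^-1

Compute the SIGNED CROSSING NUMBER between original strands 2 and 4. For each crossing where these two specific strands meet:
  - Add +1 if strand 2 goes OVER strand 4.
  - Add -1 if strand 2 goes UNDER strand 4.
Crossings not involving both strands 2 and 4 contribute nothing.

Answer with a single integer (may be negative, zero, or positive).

Gen 1: crossing 1x2. Both 2&4? no. Sum: 0
Gen 2: crossing 1x3. Both 2&4? no. Sum: 0
Gen 3: crossing 1x4. Both 2&4? no. Sum: 0
Gen 4: crossing 3x4. Both 2&4? no. Sum: 0
Gen 5: 2 under 4. Both 2&4? yes. Contrib: -1. Sum: -1
Gen 6: crossing 3x1. Both 2&4? no. Sum: -1
Gen 7: 4 under 2. Both 2&4? yes. Contrib: +1. Sum: 0

Answer: 0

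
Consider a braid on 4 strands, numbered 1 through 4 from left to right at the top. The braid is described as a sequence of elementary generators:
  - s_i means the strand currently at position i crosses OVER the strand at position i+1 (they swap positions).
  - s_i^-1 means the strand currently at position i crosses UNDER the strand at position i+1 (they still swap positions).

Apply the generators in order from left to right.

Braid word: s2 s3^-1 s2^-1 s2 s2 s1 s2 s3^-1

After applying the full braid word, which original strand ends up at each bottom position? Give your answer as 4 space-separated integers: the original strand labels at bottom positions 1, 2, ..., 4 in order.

Gen 1 (s2): strand 2 crosses over strand 3. Perm now: [1 3 2 4]
Gen 2 (s3^-1): strand 2 crosses under strand 4. Perm now: [1 3 4 2]
Gen 3 (s2^-1): strand 3 crosses under strand 4. Perm now: [1 4 3 2]
Gen 4 (s2): strand 4 crosses over strand 3. Perm now: [1 3 4 2]
Gen 5 (s2): strand 3 crosses over strand 4. Perm now: [1 4 3 2]
Gen 6 (s1): strand 1 crosses over strand 4. Perm now: [4 1 3 2]
Gen 7 (s2): strand 1 crosses over strand 3. Perm now: [4 3 1 2]
Gen 8 (s3^-1): strand 1 crosses under strand 2. Perm now: [4 3 2 1]

Answer: 4 3 2 1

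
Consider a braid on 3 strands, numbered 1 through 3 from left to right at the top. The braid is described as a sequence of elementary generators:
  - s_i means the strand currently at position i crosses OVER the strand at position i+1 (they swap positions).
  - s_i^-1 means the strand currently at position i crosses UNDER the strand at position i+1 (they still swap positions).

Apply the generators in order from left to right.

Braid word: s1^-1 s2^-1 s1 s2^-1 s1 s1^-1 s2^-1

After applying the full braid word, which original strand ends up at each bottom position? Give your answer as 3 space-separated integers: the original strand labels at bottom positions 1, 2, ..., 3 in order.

Gen 1 (s1^-1): strand 1 crosses under strand 2. Perm now: [2 1 3]
Gen 2 (s2^-1): strand 1 crosses under strand 3. Perm now: [2 3 1]
Gen 3 (s1): strand 2 crosses over strand 3. Perm now: [3 2 1]
Gen 4 (s2^-1): strand 2 crosses under strand 1. Perm now: [3 1 2]
Gen 5 (s1): strand 3 crosses over strand 1. Perm now: [1 3 2]
Gen 6 (s1^-1): strand 1 crosses under strand 3. Perm now: [3 1 2]
Gen 7 (s2^-1): strand 1 crosses under strand 2. Perm now: [3 2 1]

Answer: 3 2 1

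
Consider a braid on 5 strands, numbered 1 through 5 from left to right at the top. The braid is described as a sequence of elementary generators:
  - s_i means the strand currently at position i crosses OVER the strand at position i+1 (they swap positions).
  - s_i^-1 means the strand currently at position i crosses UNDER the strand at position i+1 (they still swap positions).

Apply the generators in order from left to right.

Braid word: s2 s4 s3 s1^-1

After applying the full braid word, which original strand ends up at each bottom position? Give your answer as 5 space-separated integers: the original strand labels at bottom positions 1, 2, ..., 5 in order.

Gen 1 (s2): strand 2 crosses over strand 3. Perm now: [1 3 2 4 5]
Gen 2 (s4): strand 4 crosses over strand 5. Perm now: [1 3 2 5 4]
Gen 3 (s3): strand 2 crosses over strand 5. Perm now: [1 3 5 2 4]
Gen 4 (s1^-1): strand 1 crosses under strand 3. Perm now: [3 1 5 2 4]

Answer: 3 1 5 2 4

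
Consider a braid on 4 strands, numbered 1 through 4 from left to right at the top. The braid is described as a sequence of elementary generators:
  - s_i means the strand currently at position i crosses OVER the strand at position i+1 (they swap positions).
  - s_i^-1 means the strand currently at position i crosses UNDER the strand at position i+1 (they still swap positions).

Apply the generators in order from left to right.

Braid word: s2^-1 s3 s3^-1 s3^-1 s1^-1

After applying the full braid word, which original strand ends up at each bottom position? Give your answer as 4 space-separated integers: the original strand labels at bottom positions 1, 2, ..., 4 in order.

Answer: 3 1 4 2

Derivation:
Gen 1 (s2^-1): strand 2 crosses under strand 3. Perm now: [1 3 2 4]
Gen 2 (s3): strand 2 crosses over strand 4. Perm now: [1 3 4 2]
Gen 3 (s3^-1): strand 4 crosses under strand 2. Perm now: [1 3 2 4]
Gen 4 (s3^-1): strand 2 crosses under strand 4. Perm now: [1 3 4 2]
Gen 5 (s1^-1): strand 1 crosses under strand 3. Perm now: [3 1 4 2]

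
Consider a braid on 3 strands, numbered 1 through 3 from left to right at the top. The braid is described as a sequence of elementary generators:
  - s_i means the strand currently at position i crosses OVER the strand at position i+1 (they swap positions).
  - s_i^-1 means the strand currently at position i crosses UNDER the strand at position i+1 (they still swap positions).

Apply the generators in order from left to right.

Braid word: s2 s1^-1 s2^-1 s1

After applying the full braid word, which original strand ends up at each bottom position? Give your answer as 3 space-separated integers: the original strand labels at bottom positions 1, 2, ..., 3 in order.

Answer: 2 3 1

Derivation:
Gen 1 (s2): strand 2 crosses over strand 3. Perm now: [1 3 2]
Gen 2 (s1^-1): strand 1 crosses under strand 3. Perm now: [3 1 2]
Gen 3 (s2^-1): strand 1 crosses under strand 2. Perm now: [3 2 1]
Gen 4 (s1): strand 3 crosses over strand 2. Perm now: [2 3 1]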